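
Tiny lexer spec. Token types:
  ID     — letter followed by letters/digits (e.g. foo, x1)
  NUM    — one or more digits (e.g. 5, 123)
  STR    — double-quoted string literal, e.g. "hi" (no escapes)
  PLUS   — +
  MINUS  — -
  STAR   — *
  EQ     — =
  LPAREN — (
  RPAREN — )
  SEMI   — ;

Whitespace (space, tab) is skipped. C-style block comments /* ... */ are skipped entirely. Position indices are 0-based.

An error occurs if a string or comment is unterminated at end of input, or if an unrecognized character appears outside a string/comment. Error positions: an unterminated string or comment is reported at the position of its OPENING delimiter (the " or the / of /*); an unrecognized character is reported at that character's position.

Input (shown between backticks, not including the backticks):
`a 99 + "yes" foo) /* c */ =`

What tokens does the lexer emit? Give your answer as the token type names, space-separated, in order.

pos=0: emit ID 'a' (now at pos=1)
pos=2: emit NUM '99' (now at pos=4)
pos=5: emit PLUS '+'
pos=7: enter STRING mode
pos=7: emit STR "yes" (now at pos=12)
pos=13: emit ID 'foo' (now at pos=16)
pos=16: emit RPAREN ')'
pos=18: enter COMMENT mode (saw '/*')
exit COMMENT mode (now at pos=25)
pos=26: emit EQ '='
DONE. 7 tokens: [ID, NUM, PLUS, STR, ID, RPAREN, EQ]

Answer: ID NUM PLUS STR ID RPAREN EQ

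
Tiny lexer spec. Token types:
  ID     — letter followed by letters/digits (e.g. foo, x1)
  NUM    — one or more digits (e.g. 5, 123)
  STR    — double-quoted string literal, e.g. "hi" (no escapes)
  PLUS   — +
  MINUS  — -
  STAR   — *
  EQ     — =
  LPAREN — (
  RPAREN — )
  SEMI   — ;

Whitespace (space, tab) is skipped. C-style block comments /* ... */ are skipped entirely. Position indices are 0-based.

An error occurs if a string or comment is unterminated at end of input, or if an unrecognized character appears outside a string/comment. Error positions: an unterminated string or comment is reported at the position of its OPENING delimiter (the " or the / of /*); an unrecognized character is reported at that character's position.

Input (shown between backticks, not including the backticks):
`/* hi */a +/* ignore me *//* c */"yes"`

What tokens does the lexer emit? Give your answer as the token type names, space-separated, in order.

pos=0: enter COMMENT mode (saw '/*')
exit COMMENT mode (now at pos=8)
pos=8: emit ID 'a' (now at pos=9)
pos=10: emit PLUS '+'
pos=11: enter COMMENT mode (saw '/*')
exit COMMENT mode (now at pos=26)
pos=26: enter COMMENT mode (saw '/*')
exit COMMENT mode (now at pos=33)
pos=33: enter STRING mode
pos=33: emit STR "yes" (now at pos=38)
DONE. 3 tokens: [ID, PLUS, STR]

Answer: ID PLUS STR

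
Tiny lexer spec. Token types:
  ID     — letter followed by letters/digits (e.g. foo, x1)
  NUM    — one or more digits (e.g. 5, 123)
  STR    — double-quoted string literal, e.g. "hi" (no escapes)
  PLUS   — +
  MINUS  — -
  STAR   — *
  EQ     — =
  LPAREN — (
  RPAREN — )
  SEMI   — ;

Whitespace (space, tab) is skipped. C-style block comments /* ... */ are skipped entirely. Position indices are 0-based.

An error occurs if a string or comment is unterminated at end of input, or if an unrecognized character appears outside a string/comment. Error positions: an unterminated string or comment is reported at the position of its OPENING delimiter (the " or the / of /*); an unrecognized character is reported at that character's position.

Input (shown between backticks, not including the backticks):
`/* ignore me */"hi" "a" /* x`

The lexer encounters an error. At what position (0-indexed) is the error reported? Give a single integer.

pos=0: enter COMMENT mode (saw '/*')
exit COMMENT mode (now at pos=15)
pos=15: enter STRING mode
pos=15: emit STR "hi" (now at pos=19)
pos=20: enter STRING mode
pos=20: emit STR "a" (now at pos=23)
pos=24: enter COMMENT mode (saw '/*')
pos=24: ERROR — unterminated comment (reached EOF)

Answer: 24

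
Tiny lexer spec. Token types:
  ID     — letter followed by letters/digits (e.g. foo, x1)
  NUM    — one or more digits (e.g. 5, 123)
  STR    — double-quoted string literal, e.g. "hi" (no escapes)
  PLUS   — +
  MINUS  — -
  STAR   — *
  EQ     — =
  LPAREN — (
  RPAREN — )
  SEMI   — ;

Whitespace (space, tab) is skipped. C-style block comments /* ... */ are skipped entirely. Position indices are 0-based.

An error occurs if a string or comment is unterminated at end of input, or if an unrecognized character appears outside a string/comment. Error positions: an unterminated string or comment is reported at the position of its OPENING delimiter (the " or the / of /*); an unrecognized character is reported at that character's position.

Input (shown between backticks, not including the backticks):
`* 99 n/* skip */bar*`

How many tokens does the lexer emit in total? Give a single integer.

Answer: 5

Derivation:
pos=0: emit STAR '*'
pos=2: emit NUM '99' (now at pos=4)
pos=5: emit ID 'n' (now at pos=6)
pos=6: enter COMMENT mode (saw '/*')
exit COMMENT mode (now at pos=16)
pos=16: emit ID 'bar' (now at pos=19)
pos=19: emit STAR '*'
DONE. 5 tokens: [STAR, NUM, ID, ID, STAR]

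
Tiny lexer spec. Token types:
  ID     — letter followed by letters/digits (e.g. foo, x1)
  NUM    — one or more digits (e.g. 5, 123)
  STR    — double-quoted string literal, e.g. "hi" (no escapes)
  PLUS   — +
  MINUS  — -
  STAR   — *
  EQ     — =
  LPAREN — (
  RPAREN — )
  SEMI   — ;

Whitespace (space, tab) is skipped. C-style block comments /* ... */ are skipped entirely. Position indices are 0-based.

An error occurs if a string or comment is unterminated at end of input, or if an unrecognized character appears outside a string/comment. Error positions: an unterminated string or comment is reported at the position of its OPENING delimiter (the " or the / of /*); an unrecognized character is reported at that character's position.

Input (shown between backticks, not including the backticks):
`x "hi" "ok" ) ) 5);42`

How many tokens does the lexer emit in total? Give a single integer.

Answer: 9

Derivation:
pos=0: emit ID 'x' (now at pos=1)
pos=2: enter STRING mode
pos=2: emit STR "hi" (now at pos=6)
pos=7: enter STRING mode
pos=7: emit STR "ok" (now at pos=11)
pos=12: emit RPAREN ')'
pos=14: emit RPAREN ')'
pos=16: emit NUM '5' (now at pos=17)
pos=17: emit RPAREN ')'
pos=18: emit SEMI ';'
pos=19: emit NUM '42' (now at pos=21)
DONE. 9 tokens: [ID, STR, STR, RPAREN, RPAREN, NUM, RPAREN, SEMI, NUM]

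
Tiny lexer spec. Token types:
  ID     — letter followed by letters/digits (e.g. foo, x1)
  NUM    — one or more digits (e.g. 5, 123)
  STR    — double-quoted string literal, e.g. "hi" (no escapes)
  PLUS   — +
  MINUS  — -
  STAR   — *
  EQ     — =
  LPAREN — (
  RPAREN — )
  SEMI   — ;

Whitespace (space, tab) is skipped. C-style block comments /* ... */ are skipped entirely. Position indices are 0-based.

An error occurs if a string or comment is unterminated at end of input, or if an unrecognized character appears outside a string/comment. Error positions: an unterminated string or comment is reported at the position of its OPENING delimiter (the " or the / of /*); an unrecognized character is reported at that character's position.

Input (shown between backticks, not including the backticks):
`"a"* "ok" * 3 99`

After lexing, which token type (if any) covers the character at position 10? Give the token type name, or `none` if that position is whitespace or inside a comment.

pos=0: enter STRING mode
pos=0: emit STR "a" (now at pos=3)
pos=3: emit STAR '*'
pos=5: enter STRING mode
pos=5: emit STR "ok" (now at pos=9)
pos=10: emit STAR '*'
pos=12: emit NUM '3' (now at pos=13)
pos=14: emit NUM '99' (now at pos=16)
DONE. 6 tokens: [STR, STAR, STR, STAR, NUM, NUM]
Position 10: char is '*' -> STAR

Answer: STAR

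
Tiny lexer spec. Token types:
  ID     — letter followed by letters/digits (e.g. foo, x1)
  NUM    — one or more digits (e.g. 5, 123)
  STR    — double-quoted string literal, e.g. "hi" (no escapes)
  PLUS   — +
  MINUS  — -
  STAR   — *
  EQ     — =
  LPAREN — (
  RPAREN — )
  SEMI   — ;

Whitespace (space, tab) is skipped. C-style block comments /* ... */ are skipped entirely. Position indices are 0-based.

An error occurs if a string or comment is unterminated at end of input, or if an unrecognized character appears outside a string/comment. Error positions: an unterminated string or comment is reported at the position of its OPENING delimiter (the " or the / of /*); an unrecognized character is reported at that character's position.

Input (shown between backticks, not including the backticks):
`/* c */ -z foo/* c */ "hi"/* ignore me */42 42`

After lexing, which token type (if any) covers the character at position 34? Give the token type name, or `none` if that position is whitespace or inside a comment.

Answer: none

Derivation:
pos=0: enter COMMENT mode (saw '/*')
exit COMMENT mode (now at pos=7)
pos=8: emit MINUS '-'
pos=9: emit ID 'z' (now at pos=10)
pos=11: emit ID 'foo' (now at pos=14)
pos=14: enter COMMENT mode (saw '/*')
exit COMMENT mode (now at pos=21)
pos=22: enter STRING mode
pos=22: emit STR "hi" (now at pos=26)
pos=26: enter COMMENT mode (saw '/*')
exit COMMENT mode (now at pos=41)
pos=41: emit NUM '42' (now at pos=43)
pos=44: emit NUM '42' (now at pos=46)
DONE. 6 tokens: [MINUS, ID, ID, STR, NUM, NUM]
Position 34: char is 'e' -> none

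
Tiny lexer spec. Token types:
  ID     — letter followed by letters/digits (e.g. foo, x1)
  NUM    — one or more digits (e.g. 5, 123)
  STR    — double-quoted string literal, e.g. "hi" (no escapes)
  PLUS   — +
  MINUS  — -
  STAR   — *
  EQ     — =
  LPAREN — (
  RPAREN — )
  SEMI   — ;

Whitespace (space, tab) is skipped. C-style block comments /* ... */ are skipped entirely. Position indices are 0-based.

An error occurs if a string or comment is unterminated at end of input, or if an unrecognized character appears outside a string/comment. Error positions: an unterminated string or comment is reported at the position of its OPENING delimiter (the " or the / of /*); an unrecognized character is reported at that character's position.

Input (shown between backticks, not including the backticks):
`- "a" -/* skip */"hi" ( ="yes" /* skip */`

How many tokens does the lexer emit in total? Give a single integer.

Answer: 7

Derivation:
pos=0: emit MINUS '-'
pos=2: enter STRING mode
pos=2: emit STR "a" (now at pos=5)
pos=6: emit MINUS '-'
pos=7: enter COMMENT mode (saw '/*')
exit COMMENT mode (now at pos=17)
pos=17: enter STRING mode
pos=17: emit STR "hi" (now at pos=21)
pos=22: emit LPAREN '('
pos=24: emit EQ '='
pos=25: enter STRING mode
pos=25: emit STR "yes" (now at pos=30)
pos=31: enter COMMENT mode (saw '/*')
exit COMMENT mode (now at pos=41)
DONE. 7 tokens: [MINUS, STR, MINUS, STR, LPAREN, EQ, STR]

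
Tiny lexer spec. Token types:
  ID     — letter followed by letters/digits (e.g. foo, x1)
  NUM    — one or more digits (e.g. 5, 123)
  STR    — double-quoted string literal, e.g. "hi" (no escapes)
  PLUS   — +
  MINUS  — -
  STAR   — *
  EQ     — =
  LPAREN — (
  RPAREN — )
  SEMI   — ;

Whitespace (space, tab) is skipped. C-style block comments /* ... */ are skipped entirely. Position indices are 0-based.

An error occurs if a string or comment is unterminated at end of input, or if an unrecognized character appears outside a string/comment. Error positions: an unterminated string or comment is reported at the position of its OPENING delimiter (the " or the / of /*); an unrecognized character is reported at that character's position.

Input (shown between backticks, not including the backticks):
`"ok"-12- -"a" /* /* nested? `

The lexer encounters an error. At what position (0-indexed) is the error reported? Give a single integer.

Answer: 14

Derivation:
pos=0: enter STRING mode
pos=0: emit STR "ok" (now at pos=4)
pos=4: emit MINUS '-'
pos=5: emit NUM '12' (now at pos=7)
pos=7: emit MINUS '-'
pos=9: emit MINUS '-'
pos=10: enter STRING mode
pos=10: emit STR "a" (now at pos=13)
pos=14: enter COMMENT mode (saw '/*')
pos=14: ERROR — unterminated comment (reached EOF)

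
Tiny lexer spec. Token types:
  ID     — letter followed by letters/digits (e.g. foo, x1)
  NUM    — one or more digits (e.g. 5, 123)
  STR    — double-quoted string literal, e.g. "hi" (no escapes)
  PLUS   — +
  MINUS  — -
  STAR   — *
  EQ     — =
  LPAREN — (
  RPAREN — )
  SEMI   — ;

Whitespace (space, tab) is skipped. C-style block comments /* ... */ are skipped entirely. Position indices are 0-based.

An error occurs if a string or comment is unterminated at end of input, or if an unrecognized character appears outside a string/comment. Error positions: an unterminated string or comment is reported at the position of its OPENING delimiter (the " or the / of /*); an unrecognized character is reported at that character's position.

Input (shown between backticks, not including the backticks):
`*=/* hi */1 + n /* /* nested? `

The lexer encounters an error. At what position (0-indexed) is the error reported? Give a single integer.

Answer: 16

Derivation:
pos=0: emit STAR '*'
pos=1: emit EQ '='
pos=2: enter COMMENT mode (saw '/*')
exit COMMENT mode (now at pos=10)
pos=10: emit NUM '1' (now at pos=11)
pos=12: emit PLUS '+'
pos=14: emit ID 'n' (now at pos=15)
pos=16: enter COMMENT mode (saw '/*')
pos=16: ERROR — unterminated comment (reached EOF)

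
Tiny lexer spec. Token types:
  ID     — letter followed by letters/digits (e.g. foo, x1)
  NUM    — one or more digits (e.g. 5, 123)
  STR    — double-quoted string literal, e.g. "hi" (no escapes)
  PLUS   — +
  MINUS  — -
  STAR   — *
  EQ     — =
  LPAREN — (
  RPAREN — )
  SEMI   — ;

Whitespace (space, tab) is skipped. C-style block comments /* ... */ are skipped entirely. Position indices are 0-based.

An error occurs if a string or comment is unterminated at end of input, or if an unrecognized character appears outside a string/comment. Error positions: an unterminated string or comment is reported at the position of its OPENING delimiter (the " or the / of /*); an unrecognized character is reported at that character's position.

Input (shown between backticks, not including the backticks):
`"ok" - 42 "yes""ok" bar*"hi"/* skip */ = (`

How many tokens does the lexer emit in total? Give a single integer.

pos=0: enter STRING mode
pos=0: emit STR "ok" (now at pos=4)
pos=5: emit MINUS '-'
pos=7: emit NUM '42' (now at pos=9)
pos=10: enter STRING mode
pos=10: emit STR "yes" (now at pos=15)
pos=15: enter STRING mode
pos=15: emit STR "ok" (now at pos=19)
pos=20: emit ID 'bar' (now at pos=23)
pos=23: emit STAR '*'
pos=24: enter STRING mode
pos=24: emit STR "hi" (now at pos=28)
pos=28: enter COMMENT mode (saw '/*')
exit COMMENT mode (now at pos=38)
pos=39: emit EQ '='
pos=41: emit LPAREN '('
DONE. 10 tokens: [STR, MINUS, NUM, STR, STR, ID, STAR, STR, EQ, LPAREN]

Answer: 10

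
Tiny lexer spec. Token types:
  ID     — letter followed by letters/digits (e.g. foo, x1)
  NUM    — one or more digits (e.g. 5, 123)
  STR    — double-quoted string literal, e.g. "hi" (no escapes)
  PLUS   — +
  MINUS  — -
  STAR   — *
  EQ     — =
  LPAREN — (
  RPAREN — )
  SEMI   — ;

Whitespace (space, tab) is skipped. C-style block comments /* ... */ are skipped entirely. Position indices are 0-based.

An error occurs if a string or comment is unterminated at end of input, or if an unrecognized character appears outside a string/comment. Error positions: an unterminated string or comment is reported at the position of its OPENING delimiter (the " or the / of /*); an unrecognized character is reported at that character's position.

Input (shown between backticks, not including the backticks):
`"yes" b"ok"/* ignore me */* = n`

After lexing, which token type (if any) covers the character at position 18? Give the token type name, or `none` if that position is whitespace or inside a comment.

Answer: none

Derivation:
pos=0: enter STRING mode
pos=0: emit STR "yes" (now at pos=5)
pos=6: emit ID 'b' (now at pos=7)
pos=7: enter STRING mode
pos=7: emit STR "ok" (now at pos=11)
pos=11: enter COMMENT mode (saw '/*')
exit COMMENT mode (now at pos=26)
pos=26: emit STAR '*'
pos=28: emit EQ '='
pos=30: emit ID 'n' (now at pos=31)
DONE. 6 tokens: [STR, ID, STR, STAR, EQ, ID]
Position 18: char is 'r' -> none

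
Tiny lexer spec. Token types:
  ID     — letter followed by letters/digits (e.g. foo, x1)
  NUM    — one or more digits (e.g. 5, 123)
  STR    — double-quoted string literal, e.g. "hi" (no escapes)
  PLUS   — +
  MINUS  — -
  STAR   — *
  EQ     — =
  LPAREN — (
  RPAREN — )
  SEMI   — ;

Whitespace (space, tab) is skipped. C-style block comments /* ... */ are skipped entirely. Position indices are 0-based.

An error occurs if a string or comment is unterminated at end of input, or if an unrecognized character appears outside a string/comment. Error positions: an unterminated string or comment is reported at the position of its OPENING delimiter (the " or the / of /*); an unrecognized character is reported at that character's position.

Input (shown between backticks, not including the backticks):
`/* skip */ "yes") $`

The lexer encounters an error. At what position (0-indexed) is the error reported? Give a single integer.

pos=0: enter COMMENT mode (saw '/*')
exit COMMENT mode (now at pos=10)
pos=11: enter STRING mode
pos=11: emit STR "yes" (now at pos=16)
pos=16: emit RPAREN ')'
pos=18: ERROR — unrecognized char '$'

Answer: 18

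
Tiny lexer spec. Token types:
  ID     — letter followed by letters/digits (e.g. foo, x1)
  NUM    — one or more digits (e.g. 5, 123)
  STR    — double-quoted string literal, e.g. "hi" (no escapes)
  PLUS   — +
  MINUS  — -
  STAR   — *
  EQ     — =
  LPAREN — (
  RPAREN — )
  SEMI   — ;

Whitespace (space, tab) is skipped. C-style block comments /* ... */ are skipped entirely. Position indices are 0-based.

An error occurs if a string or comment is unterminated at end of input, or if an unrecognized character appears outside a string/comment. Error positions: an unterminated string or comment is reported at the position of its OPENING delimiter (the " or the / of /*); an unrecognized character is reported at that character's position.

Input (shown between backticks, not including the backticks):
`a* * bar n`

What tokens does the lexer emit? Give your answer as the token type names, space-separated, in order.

Answer: ID STAR STAR ID ID

Derivation:
pos=0: emit ID 'a' (now at pos=1)
pos=1: emit STAR '*'
pos=3: emit STAR '*'
pos=5: emit ID 'bar' (now at pos=8)
pos=9: emit ID 'n' (now at pos=10)
DONE. 5 tokens: [ID, STAR, STAR, ID, ID]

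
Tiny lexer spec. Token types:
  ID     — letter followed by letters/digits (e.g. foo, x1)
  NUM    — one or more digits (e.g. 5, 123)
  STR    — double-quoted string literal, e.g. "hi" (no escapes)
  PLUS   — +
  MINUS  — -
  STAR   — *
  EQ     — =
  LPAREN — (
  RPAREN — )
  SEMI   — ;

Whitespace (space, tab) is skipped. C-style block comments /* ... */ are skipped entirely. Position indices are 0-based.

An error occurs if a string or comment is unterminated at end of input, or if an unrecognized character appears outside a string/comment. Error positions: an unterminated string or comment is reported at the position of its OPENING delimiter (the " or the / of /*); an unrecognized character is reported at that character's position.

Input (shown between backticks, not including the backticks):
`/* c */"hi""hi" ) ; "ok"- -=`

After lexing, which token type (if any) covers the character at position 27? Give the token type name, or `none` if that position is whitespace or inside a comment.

Answer: EQ

Derivation:
pos=0: enter COMMENT mode (saw '/*')
exit COMMENT mode (now at pos=7)
pos=7: enter STRING mode
pos=7: emit STR "hi" (now at pos=11)
pos=11: enter STRING mode
pos=11: emit STR "hi" (now at pos=15)
pos=16: emit RPAREN ')'
pos=18: emit SEMI ';'
pos=20: enter STRING mode
pos=20: emit STR "ok" (now at pos=24)
pos=24: emit MINUS '-'
pos=26: emit MINUS '-'
pos=27: emit EQ '='
DONE. 8 tokens: [STR, STR, RPAREN, SEMI, STR, MINUS, MINUS, EQ]
Position 27: char is '=' -> EQ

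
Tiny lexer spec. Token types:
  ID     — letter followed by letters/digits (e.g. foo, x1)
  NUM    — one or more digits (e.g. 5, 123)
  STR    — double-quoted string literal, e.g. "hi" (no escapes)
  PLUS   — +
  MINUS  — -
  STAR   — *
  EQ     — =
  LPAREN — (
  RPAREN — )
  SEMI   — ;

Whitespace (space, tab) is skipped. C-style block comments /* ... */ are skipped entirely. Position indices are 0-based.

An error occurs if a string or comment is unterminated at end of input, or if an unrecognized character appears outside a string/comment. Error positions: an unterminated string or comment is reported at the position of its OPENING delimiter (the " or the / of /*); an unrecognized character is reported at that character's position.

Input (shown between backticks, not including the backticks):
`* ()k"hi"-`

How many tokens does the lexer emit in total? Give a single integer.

pos=0: emit STAR '*'
pos=2: emit LPAREN '('
pos=3: emit RPAREN ')'
pos=4: emit ID 'k' (now at pos=5)
pos=5: enter STRING mode
pos=5: emit STR "hi" (now at pos=9)
pos=9: emit MINUS '-'
DONE. 6 tokens: [STAR, LPAREN, RPAREN, ID, STR, MINUS]

Answer: 6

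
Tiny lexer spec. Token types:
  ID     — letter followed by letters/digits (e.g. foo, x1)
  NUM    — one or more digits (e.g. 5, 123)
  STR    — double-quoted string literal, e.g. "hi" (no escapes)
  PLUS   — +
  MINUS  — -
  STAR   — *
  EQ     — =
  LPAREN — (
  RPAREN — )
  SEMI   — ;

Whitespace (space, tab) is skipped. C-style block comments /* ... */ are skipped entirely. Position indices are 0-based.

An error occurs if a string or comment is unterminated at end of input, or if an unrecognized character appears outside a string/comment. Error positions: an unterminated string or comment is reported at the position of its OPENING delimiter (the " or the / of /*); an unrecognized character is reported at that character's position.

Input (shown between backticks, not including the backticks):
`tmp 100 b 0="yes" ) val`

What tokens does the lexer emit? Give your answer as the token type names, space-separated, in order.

pos=0: emit ID 'tmp' (now at pos=3)
pos=4: emit NUM '100' (now at pos=7)
pos=8: emit ID 'b' (now at pos=9)
pos=10: emit NUM '0' (now at pos=11)
pos=11: emit EQ '='
pos=12: enter STRING mode
pos=12: emit STR "yes" (now at pos=17)
pos=18: emit RPAREN ')'
pos=20: emit ID 'val' (now at pos=23)
DONE. 8 tokens: [ID, NUM, ID, NUM, EQ, STR, RPAREN, ID]

Answer: ID NUM ID NUM EQ STR RPAREN ID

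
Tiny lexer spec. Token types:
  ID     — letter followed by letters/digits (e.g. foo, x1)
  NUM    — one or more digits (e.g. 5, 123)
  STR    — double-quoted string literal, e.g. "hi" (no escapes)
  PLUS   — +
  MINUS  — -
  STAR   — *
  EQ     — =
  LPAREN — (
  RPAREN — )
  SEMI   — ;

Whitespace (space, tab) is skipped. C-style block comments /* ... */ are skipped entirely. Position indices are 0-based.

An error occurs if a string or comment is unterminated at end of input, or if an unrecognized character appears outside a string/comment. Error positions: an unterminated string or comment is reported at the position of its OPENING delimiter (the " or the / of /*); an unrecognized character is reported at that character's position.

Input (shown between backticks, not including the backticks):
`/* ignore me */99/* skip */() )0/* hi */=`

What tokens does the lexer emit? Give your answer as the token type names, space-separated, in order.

Answer: NUM LPAREN RPAREN RPAREN NUM EQ

Derivation:
pos=0: enter COMMENT mode (saw '/*')
exit COMMENT mode (now at pos=15)
pos=15: emit NUM '99' (now at pos=17)
pos=17: enter COMMENT mode (saw '/*')
exit COMMENT mode (now at pos=27)
pos=27: emit LPAREN '('
pos=28: emit RPAREN ')'
pos=30: emit RPAREN ')'
pos=31: emit NUM '0' (now at pos=32)
pos=32: enter COMMENT mode (saw '/*')
exit COMMENT mode (now at pos=40)
pos=40: emit EQ '='
DONE. 6 tokens: [NUM, LPAREN, RPAREN, RPAREN, NUM, EQ]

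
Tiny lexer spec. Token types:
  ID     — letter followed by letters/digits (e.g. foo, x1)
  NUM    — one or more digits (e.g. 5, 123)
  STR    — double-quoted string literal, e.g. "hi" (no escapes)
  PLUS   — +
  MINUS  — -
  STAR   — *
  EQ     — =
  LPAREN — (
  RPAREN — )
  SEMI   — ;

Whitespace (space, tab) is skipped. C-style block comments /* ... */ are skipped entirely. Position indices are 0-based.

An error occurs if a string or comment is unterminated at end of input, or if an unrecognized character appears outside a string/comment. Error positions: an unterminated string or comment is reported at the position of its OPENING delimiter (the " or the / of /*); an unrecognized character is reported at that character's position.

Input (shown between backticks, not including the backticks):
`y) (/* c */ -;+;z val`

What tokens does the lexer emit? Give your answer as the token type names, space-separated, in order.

pos=0: emit ID 'y' (now at pos=1)
pos=1: emit RPAREN ')'
pos=3: emit LPAREN '('
pos=4: enter COMMENT mode (saw '/*')
exit COMMENT mode (now at pos=11)
pos=12: emit MINUS '-'
pos=13: emit SEMI ';'
pos=14: emit PLUS '+'
pos=15: emit SEMI ';'
pos=16: emit ID 'z' (now at pos=17)
pos=18: emit ID 'val' (now at pos=21)
DONE. 9 tokens: [ID, RPAREN, LPAREN, MINUS, SEMI, PLUS, SEMI, ID, ID]

Answer: ID RPAREN LPAREN MINUS SEMI PLUS SEMI ID ID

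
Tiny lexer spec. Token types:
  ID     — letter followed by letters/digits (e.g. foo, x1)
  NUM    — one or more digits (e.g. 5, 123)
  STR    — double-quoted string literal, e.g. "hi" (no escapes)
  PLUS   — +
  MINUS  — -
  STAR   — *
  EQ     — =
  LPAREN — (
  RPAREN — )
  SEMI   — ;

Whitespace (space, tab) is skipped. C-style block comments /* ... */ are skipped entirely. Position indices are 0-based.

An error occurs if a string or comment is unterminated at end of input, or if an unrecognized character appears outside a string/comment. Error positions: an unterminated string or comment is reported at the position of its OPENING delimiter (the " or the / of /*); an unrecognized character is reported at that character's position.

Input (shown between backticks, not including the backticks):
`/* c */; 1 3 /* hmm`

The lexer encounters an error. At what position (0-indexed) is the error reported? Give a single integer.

Answer: 13

Derivation:
pos=0: enter COMMENT mode (saw '/*')
exit COMMENT mode (now at pos=7)
pos=7: emit SEMI ';'
pos=9: emit NUM '1' (now at pos=10)
pos=11: emit NUM '3' (now at pos=12)
pos=13: enter COMMENT mode (saw '/*')
pos=13: ERROR — unterminated comment (reached EOF)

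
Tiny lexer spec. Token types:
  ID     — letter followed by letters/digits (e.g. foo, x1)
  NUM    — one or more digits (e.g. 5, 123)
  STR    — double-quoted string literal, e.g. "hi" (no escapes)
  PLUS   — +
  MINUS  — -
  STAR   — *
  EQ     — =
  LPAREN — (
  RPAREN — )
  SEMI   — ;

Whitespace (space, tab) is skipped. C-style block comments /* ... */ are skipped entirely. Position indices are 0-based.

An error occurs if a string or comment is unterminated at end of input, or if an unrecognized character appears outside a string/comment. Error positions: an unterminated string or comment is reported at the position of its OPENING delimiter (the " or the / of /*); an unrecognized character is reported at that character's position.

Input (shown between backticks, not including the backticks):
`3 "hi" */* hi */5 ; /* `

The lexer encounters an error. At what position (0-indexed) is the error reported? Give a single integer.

Answer: 20

Derivation:
pos=0: emit NUM '3' (now at pos=1)
pos=2: enter STRING mode
pos=2: emit STR "hi" (now at pos=6)
pos=7: emit STAR '*'
pos=8: enter COMMENT mode (saw '/*')
exit COMMENT mode (now at pos=16)
pos=16: emit NUM '5' (now at pos=17)
pos=18: emit SEMI ';'
pos=20: enter COMMENT mode (saw '/*')
pos=20: ERROR — unterminated comment (reached EOF)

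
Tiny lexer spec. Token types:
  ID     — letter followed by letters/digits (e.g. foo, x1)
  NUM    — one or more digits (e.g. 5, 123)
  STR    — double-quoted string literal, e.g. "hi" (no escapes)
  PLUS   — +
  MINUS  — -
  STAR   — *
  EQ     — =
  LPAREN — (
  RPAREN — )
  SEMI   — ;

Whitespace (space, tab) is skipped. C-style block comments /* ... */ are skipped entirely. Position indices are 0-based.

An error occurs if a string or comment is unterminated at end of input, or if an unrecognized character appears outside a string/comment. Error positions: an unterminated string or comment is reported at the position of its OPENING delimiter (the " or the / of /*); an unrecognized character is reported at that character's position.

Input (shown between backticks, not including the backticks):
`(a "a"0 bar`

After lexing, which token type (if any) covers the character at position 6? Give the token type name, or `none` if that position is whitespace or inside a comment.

pos=0: emit LPAREN '('
pos=1: emit ID 'a' (now at pos=2)
pos=3: enter STRING mode
pos=3: emit STR "a" (now at pos=6)
pos=6: emit NUM '0' (now at pos=7)
pos=8: emit ID 'bar' (now at pos=11)
DONE. 5 tokens: [LPAREN, ID, STR, NUM, ID]
Position 6: char is '0' -> NUM

Answer: NUM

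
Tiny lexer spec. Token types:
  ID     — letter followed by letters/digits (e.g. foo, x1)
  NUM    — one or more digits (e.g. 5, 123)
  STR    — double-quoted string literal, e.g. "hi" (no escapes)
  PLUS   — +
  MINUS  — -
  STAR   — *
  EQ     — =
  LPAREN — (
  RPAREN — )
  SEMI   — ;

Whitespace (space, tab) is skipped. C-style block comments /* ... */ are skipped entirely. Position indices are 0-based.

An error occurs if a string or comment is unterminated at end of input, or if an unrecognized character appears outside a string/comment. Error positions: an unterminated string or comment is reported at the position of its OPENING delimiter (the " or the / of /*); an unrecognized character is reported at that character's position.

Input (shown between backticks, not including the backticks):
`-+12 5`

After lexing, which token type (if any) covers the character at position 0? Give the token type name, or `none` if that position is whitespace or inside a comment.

Answer: MINUS

Derivation:
pos=0: emit MINUS '-'
pos=1: emit PLUS '+'
pos=2: emit NUM '12' (now at pos=4)
pos=5: emit NUM '5' (now at pos=6)
DONE. 4 tokens: [MINUS, PLUS, NUM, NUM]
Position 0: char is '-' -> MINUS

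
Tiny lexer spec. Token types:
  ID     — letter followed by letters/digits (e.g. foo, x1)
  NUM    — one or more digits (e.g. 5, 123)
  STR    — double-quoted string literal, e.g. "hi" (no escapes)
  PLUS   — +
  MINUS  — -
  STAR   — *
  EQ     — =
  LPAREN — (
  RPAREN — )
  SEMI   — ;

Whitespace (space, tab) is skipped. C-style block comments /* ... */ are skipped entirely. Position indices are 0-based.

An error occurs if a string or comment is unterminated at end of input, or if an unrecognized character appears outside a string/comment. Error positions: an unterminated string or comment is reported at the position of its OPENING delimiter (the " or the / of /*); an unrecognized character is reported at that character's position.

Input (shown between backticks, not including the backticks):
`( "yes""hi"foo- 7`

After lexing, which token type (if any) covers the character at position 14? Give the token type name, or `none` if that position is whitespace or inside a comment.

pos=0: emit LPAREN '('
pos=2: enter STRING mode
pos=2: emit STR "yes" (now at pos=7)
pos=7: enter STRING mode
pos=7: emit STR "hi" (now at pos=11)
pos=11: emit ID 'foo' (now at pos=14)
pos=14: emit MINUS '-'
pos=16: emit NUM '7' (now at pos=17)
DONE. 6 tokens: [LPAREN, STR, STR, ID, MINUS, NUM]
Position 14: char is '-' -> MINUS

Answer: MINUS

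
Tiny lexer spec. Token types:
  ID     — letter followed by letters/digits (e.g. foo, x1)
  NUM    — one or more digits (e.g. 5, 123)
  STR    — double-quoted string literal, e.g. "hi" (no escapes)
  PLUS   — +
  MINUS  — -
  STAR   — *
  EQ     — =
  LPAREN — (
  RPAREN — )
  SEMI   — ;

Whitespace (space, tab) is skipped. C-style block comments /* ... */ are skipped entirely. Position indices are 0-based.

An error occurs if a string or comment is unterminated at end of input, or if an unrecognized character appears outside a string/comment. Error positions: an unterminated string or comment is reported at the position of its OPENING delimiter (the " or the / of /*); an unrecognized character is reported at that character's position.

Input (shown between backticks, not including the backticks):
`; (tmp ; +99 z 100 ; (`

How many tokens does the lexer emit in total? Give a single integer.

Answer: 10

Derivation:
pos=0: emit SEMI ';'
pos=2: emit LPAREN '('
pos=3: emit ID 'tmp' (now at pos=6)
pos=7: emit SEMI ';'
pos=9: emit PLUS '+'
pos=10: emit NUM '99' (now at pos=12)
pos=13: emit ID 'z' (now at pos=14)
pos=15: emit NUM '100' (now at pos=18)
pos=19: emit SEMI ';'
pos=21: emit LPAREN '('
DONE. 10 tokens: [SEMI, LPAREN, ID, SEMI, PLUS, NUM, ID, NUM, SEMI, LPAREN]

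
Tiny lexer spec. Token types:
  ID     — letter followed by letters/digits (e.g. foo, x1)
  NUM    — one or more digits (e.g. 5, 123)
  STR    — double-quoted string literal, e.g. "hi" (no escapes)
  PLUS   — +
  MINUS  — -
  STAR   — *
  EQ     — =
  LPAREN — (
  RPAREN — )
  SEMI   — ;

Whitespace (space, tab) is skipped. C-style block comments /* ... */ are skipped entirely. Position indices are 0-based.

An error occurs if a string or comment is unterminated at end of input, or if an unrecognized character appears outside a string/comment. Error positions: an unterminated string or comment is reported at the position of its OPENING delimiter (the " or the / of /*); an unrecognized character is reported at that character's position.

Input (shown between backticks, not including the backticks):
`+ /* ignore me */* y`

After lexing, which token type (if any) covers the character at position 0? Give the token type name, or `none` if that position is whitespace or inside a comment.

Answer: PLUS

Derivation:
pos=0: emit PLUS '+'
pos=2: enter COMMENT mode (saw '/*')
exit COMMENT mode (now at pos=17)
pos=17: emit STAR '*'
pos=19: emit ID 'y' (now at pos=20)
DONE. 3 tokens: [PLUS, STAR, ID]
Position 0: char is '+' -> PLUS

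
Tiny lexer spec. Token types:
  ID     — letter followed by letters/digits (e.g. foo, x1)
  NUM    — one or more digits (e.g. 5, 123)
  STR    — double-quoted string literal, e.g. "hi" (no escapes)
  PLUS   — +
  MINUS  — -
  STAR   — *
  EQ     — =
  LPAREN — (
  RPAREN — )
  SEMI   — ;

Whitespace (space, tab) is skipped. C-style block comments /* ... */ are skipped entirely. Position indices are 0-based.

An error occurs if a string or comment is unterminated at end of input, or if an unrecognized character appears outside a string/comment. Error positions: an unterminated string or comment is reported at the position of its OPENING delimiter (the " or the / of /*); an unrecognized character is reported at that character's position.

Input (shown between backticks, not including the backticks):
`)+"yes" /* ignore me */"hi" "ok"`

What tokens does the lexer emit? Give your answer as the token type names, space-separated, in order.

pos=0: emit RPAREN ')'
pos=1: emit PLUS '+'
pos=2: enter STRING mode
pos=2: emit STR "yes" (now at pos=7)
pos=8: enter COMMENT mode (saw '/*')
exit COMMENT mode (now at pos=23)
pos=23: enter STRING mode
pos=23: emit STR "hi" (now at pos=27)
pos=28: enter STRING mode
pos=28: emit STR "ok" (now at pos=32)
DONE. 5 tokens: [RPAREN, PLUS, STR, STR, STR]

Answer: RPAREN PLUS STR STR STR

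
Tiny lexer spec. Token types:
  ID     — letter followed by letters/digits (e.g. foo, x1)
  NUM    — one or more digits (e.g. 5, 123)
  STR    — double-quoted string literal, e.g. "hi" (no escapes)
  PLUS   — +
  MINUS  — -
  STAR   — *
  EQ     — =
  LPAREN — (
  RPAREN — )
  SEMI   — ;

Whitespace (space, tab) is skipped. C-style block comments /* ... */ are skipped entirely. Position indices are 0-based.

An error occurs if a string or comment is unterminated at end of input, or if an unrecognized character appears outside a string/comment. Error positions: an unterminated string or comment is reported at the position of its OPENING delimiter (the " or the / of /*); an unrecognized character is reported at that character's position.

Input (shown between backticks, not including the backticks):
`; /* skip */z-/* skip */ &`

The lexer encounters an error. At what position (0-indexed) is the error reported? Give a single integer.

pos=0: emit SEMI ';'
pos=2: enter COMMENT mode (saw '/*')
exit COMMENT mode (now at pos=12)
pos=12: emit ID 'z' (now at pos=13)
pos=13: emit MINUS '-'
pos=14: enter COMMENT mode (saw '/*')
exit COMMENT mode (now at pos=24)
pos=25: ERROR — unrecognized char '&'

Answer: 25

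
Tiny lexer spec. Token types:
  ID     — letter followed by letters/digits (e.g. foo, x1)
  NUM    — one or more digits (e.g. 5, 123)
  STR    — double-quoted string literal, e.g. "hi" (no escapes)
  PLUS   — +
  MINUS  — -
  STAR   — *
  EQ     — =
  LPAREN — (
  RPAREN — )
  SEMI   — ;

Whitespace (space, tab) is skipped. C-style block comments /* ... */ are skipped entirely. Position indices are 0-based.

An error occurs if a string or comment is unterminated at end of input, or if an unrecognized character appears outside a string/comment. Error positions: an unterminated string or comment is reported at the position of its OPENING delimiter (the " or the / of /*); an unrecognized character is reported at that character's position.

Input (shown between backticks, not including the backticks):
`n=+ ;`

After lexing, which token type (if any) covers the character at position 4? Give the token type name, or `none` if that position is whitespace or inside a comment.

pos=0: emit ID 'n' (now at pos=1)
pos=1: emit EQ '='
pos=2: emit PLUS '+'
pos=4: emit SEMI ';'
DONE. 4 tokens: [ID, EQ, PLUS, SEMI]
Position 4: char is ';' -> SEMI

Answer: SEMI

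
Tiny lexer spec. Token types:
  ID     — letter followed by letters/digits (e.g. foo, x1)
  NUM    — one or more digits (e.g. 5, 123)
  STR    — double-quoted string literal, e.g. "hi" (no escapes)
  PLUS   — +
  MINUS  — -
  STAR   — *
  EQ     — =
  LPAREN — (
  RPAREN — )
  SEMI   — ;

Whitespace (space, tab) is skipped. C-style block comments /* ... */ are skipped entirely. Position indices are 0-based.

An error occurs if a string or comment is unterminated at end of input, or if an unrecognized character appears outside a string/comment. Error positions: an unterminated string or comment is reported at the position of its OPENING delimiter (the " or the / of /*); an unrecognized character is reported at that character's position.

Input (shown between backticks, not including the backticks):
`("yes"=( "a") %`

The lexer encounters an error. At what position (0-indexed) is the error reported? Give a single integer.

Answer: 14

Derivation:
pos=0: emit LPAREN '('
pos=1: enter STRING mode
pos=1: emit STR "yes" (now at pos=6)
pos=6: emit EQ '='
pos=7: emit LPAREN '('
pos=9: enter STRING mode
pos=9: emit STR "a" (now at pos=12)
pos=12: emit RPAREN ')'
pos=14: ERROR — unrecognized char '%'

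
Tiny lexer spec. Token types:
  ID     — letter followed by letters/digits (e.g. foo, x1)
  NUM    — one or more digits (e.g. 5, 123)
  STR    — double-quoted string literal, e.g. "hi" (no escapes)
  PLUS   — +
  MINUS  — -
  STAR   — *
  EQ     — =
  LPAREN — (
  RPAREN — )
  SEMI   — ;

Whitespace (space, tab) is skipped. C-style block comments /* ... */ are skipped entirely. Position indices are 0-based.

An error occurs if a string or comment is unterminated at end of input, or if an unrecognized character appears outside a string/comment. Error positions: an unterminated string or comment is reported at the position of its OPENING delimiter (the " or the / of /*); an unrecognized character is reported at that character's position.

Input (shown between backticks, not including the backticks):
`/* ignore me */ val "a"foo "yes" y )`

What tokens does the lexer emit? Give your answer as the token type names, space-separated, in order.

pos=0: enter COMMENT mode (saw '/*')
exit COMMENT mode (now at pos=15)
pos=16: emit ID 'val' (now at pos=19)
pos=20: enter STRING mode
pos=20: emit STR "a" (now at pos=23)
pos=23: emit ID 'foo' (now at pos=26)
pos=27: enter STRING mode
pos=27: emit STR "yes" (now at pos=32)
pos=33: emit ID 'y' (now at pos=34)
pos=35: emit RPAREN ')'
DONE. 6 tokens: [ID, STR, ID, STR, ID, RPAREN]

Answer: ID STR ID STR ID RPAREN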